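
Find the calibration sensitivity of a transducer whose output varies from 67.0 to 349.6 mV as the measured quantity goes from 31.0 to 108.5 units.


Sensitivity = (y2 - y1) / (x2 - x1).
S = (349.6 - 67.0) / (108.5 - 31.0)
S = 282.6 / 77.5
S = 3.6465 mV/unit

3.6465 mV/unit


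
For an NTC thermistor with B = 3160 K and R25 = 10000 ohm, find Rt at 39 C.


NTC thermistor equation: Rt = R25 * exp(B * (1/T - 1/T25)).
T in Kelvin: 312.15 K, T25 = 298.15 K
1/T - 1/T25 = 1/312.15 - 1/298.15 = -0.00015043
B * (1/T - 1/T25) = 3160 * -0.00015043 = -0.4754
Rt = 10000 * exp(-0.4754) = 6216.7 ohm

6216.7 ohm


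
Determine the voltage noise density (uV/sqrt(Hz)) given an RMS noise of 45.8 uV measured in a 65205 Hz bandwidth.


Noise spectral density = Vrms / sqrt(BW).
NSD = 45.8 / sqrt(65205)
NSD = 45.8 / 255.3527
NSD = 0.1794 uV/sqrt(Hz)

0.1794 uV/sqrt(Hz)


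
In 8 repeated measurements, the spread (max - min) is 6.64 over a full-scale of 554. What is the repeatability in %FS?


Repeatability = (spread / full scale) * 100%.
R = (6.64 / 554) * 100
R = 1.199 %FS

1.199 %FS


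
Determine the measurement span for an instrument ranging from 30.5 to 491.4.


Span = upper range - lower range.
Span = 491.4 - (30.5)
Span = 460.9

460.9


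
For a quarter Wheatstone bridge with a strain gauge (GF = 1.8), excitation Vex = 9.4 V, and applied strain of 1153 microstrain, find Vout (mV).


Quarter bridge output: Vout = (GF * epsilon * Vex) / 4.
Vout = (1.8 * 1153e-6 * 9.4) / 4
Vout = 0.01950876 / 4 V
Vout = 0.00487719 V = 4.8772 mV

4.8772 mV


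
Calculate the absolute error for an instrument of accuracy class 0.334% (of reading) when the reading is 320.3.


Absolute error = (accuracy% / 100) * reading.
Error = (0.334 / 100) * 320.3
Error = 0.00334 * 320.3
Error = 1.0698

1.0698


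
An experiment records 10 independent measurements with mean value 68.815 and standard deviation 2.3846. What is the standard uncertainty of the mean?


The standard uncertainty for Type A evaluation is u = s / sqrt(n).
u = 2.3846 / sqrt(10)
u = 2.3846 / 3.1623
u = 0.7541

0.7541


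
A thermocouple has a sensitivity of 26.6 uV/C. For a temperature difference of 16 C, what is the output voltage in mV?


The thermocouple output V = sensitivity * dT.
V = 26.6 uV/C * 16 C
V = 425.6 uV
V = 0.426 mV

0.426 mV


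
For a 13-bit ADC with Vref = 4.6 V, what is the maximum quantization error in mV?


The maximum quantization error is +/- LSB/2.
LSB = Vref / 2^n = 4.6 / 8192 = 0.00056152 V
Max error = LSB / 2 = 0.00056152 / 2 = 0.00028076 V
Max error = 0.2808 mV

0.2808 mV


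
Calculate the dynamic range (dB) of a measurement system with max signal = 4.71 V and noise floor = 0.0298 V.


Dynamic range = 20 * log10(Vmax / Vnoise).
DR = 20 * log10(4.71 / 0.0298)
DR = 20 * log10(158.05)
DR = 43.98 dB

43.98 dB


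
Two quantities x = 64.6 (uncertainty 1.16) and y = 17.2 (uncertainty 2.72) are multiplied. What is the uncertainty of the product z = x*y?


For a product z = x*y, the relative uncertainty is:
uz/z = sqrt((ux/x)^2 + (uy/y)^2)
Relative uncertainties: ux/x = 1.16/64.6 = 0.017957
uy/y = 2.72/17.2 = 0.15814
z = 64.6 * 17.2 = 1111.1
uz = 1111.1 * sqrt(0.017957^2 + 0.15814^2) = 176.841

176.841


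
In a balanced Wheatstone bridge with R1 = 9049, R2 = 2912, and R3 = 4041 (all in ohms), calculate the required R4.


At balance: R1*R4 = R2*R3, so R4 = R2*R3/R1.
R4 = 2912 * 4041 / 9049
R4 = 11767392 / 9049
R4 = 1300.41 ohm

1300.41 ohm


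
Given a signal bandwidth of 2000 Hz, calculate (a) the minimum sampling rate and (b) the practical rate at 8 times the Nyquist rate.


By Nyquist theorem, fs_min = 2 * fmax.
fs_min = 2 * 2000 = 4000 Hz
Practical rate = 8 * fs_min = 8 * 4000 = 32000 Hz

fs_min = 4000 Hz, fs_practical = 32000 Hz


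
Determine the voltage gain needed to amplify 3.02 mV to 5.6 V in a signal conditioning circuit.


Gain = Vout / Vin (converting to same units).
G = 5.6 V / 3.02 mV
G = 5600.0 mV / 3.02 mV
G = 1854.3

1854.3


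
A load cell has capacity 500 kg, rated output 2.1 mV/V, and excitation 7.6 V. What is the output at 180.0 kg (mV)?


Vout = rated_output * Vex * (load / capacity).
Vout = 2.1 * 7.6 * (180.0 / 500)
Vout = 2.1 * 7.6 * 0.36
Vout = 5.746 mV

5.746 mV


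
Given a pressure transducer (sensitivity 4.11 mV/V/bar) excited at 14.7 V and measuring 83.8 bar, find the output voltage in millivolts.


Output = sensitivity * Vex * P.
Vout = 4.11 * 14.7 * 83.8
Vout = 60.417 * 83.8
Vout = 5062.94 mV

5062.94 mV


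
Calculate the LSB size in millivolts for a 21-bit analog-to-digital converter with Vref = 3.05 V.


The resolution (LSB) of an ADC is Vref / 2^n.
LSB = 3.05 / 2^21
LSB = 3.05 / 2097152
LSB = 1.45e-06 V = 0.00145435 mV

0.00145435 mV


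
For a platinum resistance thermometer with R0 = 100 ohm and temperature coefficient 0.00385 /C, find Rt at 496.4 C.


The RTD equation: Rt = R0 * (1 + alpha * T).
Rt = 100 * (1 + 0.00385 * 496.4)
Rt = 100 * (1 + 1.91114)
Rt = 100 * 2.91114
Rt = 291.114 ohm

291.114 ohm


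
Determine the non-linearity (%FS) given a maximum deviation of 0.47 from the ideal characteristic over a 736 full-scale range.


Linearity error = (max deviation / full scale) * 100%.
Linearity = (0.47 / 736) * 100
Linearity = 0.064 %FS

0.064 %FS


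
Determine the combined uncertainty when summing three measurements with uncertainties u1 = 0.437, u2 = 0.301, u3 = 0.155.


For a sum of independent quantities, uc = sqrt(u1^2 + u2^2 + u3^2).
uc = sqrt(0.437^2 + 0.301^2 + 0.155^2)
uc = sqrt(0.190969 + 0.090601 + 0.024025)
uc = 0.5528

0.5528


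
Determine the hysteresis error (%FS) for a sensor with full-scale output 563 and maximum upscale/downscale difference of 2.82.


Hysteresis = (max difference / full scale) * 100%.
H = (2.82 / 563) * 100
H = 0.501 %FS

0.501 %FS


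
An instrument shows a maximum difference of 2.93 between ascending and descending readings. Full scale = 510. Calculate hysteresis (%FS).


Hysteresis = (max difference / full scale) * 100%.
H = (2.93 / 510) * 100
H = 0.575 %FS

0.575 %FS


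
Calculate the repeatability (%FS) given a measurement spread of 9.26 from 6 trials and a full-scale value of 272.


Repeatability = (spread / full scale) * 100%.
R = (9.26 / 272) * 100
R = 3.404 %FS

3.404 %FS


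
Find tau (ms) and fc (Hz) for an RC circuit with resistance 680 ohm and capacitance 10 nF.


Time constant: tau = R * C.
tau = 680 * 1.00e-08 = 6.8e-06 s
tau = 0.0068 ms
Cutoff frequency: fc = 1 / (2*pi*R*C).
fc = 1 / (2*pi*6.8e-06) = 23405.14 Hz

tau = 0.0068 ms, fc = 23405.14 Hz


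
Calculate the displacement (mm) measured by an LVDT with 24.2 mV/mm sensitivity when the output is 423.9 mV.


Displacement = Vout / sensitivity.
d = 423.9 / 24.2
d = 17.517 mm

17.517 mm


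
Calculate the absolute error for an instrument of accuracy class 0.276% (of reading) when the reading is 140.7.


Absolute error = (accuracy% / 100) * reading.
Error = (0.276 / 100) * 140.7
Error = 0.00276 * 140.7
Error = 0.3883

0.3883


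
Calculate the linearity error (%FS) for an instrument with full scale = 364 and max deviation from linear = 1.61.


Linearity error = (max deviation / full scale) * 100%.
Linearity = (1.61 / 364) * 100
Linearity = 0.442 %FS

0.442 %FS


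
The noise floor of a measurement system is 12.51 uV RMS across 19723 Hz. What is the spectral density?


Noise spectral density = Vrms / sqrt(BW).
NSD = 12.51 / sqrt(19723)
NSD = 12.51 / 140.4386
NSD = 0.0891 uV/sqrt(Hz)

0.0891 uV/sqrt(Hz)


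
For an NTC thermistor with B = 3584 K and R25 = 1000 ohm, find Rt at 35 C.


NTC thermistor equation: Rt = R25 * exp(B * (1/T - 1/T25)).
T in Kelvin: 308.15 K, T25 = 298.15 K
1/T - 1/T25 = 1/308.15 - 1/298.15 = -0.00010884
B * (1/T - 1/T25) = 3584 * -0.00010884 = -0.3901
Rt = 1000 * exp(-0.3901) = 677.0 ohm

677.0 ohm


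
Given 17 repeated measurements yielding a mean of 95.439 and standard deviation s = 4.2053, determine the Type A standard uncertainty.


The standard uncertainty for Type A evaluation is u = s / sqrt(n).
u = 4.2053 / sqrt(17)
u = 4.2053 / 4.1231
u = 1.0199

1.0199


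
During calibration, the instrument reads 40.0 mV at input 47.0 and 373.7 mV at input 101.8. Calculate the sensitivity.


Sensitivity = (y2 - y1) / (x2 - x1).
S = (373.7 - 40.0) / (101.8 - 47.0)
S = 333.7 / 54.8
S = 6.0894 mV/unit

6.0894 mV/unit


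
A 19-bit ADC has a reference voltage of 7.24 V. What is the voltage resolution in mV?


The resolution (LSB) of an ADC is Vref / 2^n.
LSB = 7.24 / 2^19
LSB = 7.24 / 524288
LSB = 1.381e-05 V = 0.0138092 mV

0.0138092 mV


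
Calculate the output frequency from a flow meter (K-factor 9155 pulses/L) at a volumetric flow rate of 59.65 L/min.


Frequency = K * Q / 60 (converting L/min to L/s).
f = 9155 * 59.65 / 60
f = 546095.75 / 60
f = 9101.6 Hz

9101.6 Hz


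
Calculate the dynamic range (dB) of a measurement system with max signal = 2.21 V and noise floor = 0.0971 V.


Dynamic range = 20 * log10(Vmax / Vnoise).
DR = 20 * log10(2.21 / 0.0971)
DR = 20 * log10(22.76)
DR = 27.14 dB

27.14 dB


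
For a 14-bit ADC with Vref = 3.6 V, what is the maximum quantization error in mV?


The maximum quantization error is +/- LSB/2.
LSB = Vref / 2^n = 3.6 / 16384 = 0.00021973 V
Max error = LSB / 2 = 0.00021973 / 2 = 0.00010986 V
Max error = 0.1099 mV

0.1099 mV


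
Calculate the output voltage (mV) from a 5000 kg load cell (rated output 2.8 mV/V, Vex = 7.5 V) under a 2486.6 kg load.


Vout = rated_output * Vex * (load / capacity).
Vout = 2.8 * 7.5 * (2486.6 / 5000)
Vout = 2.8 * 7.5 * 0.49732
Vout = 10.444 mV

10.444 mV


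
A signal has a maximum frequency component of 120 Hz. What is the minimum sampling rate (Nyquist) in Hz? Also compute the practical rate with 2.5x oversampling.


By Nyquist theorem, fs_min = 2 * fmax.
fs_min = 2 * 120 = 240 Hz
Practical rate = 2.5 * fs_min = 2.5 * 240 = 600 Hz

fs_min = 240 Hz, fs_practical = 600 Hz


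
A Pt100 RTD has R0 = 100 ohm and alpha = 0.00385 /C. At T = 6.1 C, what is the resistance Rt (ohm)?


The RTD equation: Rt = R0 * (1 + alpha * T).
Rt = 100 * (1 + 0.00385 * 6.1)
Rt = 100 * (1 + 0.023485)
Rt = 100 * 1.023485
Rt = 102.349 ohm

102.349 ohm


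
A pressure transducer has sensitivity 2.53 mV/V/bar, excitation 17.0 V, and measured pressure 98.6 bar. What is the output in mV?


Output = sensitivity * Vex * P.
Vout = 2.53 * 17.0 * 98.6
Vout = 43.01 * 98.6
Vout = 4240.79 mV

4240.79 mV


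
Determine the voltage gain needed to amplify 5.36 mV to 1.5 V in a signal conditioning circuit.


Gain = Vout / Vin (converting to same units).
G = 1.5 V / 5.36 mV
G = 1500.0 mV / 5.36 mV
G = 279.85

279.85


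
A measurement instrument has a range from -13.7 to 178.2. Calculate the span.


Span = upper range - lower range.
Span = 178.2 - (-13.7)
Span = 191.9

191.9


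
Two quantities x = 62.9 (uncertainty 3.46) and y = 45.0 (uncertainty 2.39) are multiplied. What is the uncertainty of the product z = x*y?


For a product z = x*y, the relative uncertainty is:
uz/z = sqrt((ux/x)^2 + (uy/y)^2)
Relative uncertainties: ux/x = 3.46/62.9 = 0.055008
uy/y = 2.39/45.0 = 0.053111
z = 62.9 * 45.0 = 2830.5
uz = 2830.5 * sqrt(0.055008^2 + 0.053111^2) = 216.43

216.43


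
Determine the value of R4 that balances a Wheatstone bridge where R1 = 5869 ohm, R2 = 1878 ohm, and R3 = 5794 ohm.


At balance: R1*R4 = R2*R3, so R4 = R2*R3/R1.
R4 = 1878 * 5794 / 5869
R4 = 10881132 / 5869
R4 = 1854.0 ohm

1854.0 ohm


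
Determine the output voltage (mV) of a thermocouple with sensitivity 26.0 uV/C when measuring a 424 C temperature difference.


The thermocouple output V = sensitivity * dT.
V = 26.0 uV/C * 424 C
V = 11024.0 uV
V = 11.024 mV

11.024 mV


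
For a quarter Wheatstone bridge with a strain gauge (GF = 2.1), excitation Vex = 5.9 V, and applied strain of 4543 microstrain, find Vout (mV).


Quarter bridge output: Vout = (GF * epsilon * Vex) / 4.
Vout = (2.1 * 4543e-6 * 5.9) / 4
Vout = 0.05628777 / 4 V
Vout = 0.01407194 V = 14.0719 mV

14.0719 mV


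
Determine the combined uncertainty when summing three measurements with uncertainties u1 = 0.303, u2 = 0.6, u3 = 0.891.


For a sum of independent quantities, uc = sqrt(u1^2 + u2^2 + u3^2).
uc = sqrt(0.303^2 + 0.6^2 + 0.891^2)
uc = sqrt(0.091809 + 0.36 + 0.793881)
uc = 1.1161

1.1161


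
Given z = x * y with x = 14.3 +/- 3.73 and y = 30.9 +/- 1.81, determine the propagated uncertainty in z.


For a product z = x*y, the relative uncertainty is:
uz/z = sqrt((ux/x)^2 + (uy/y)^2)
Relative uncertainties: ux/x = 3.73/14.3 = 0.260839
uy/y = 1.81/30.9 = 0.058576
z = 14.3 * 30.9 = 441.9
uz = 441.9 * sqrt(0.260839^2 + 0.058576^2) = 118.127

118.127


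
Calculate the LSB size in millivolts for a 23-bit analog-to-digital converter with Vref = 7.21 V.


The resolution (LSB) of an ADC is Vref / 2^n.
LSB = 7.21 / 2^23
LSB = 7.21 / 8388608
LSB = 8.6e-07 V = 0.0008595 mV

0.0008595 mV


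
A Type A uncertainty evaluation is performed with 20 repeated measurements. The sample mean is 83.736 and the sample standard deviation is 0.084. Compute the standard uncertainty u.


The standard uncertainty for Type A evaluation is u = s / sqrt(n).
u = 0.084 / sqrt(20)
u = 0.084 / 4.4721
u = 0.0188

0.0188


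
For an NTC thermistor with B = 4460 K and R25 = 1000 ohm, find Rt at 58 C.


NTC thermistor equation: Rt = R25 * exp(B * (1/T - 1/T25)).
T in Kelvin: 331.15 K, T25 = 298.15 K
1/T - 1/T25 = 1/331.15 - 1/298.15 = -0.00033424
B * (1/T - 1/T25) = 4460 * -0.00033424 = -1.4907
Rt = 1000 * exp(-1.4907) = 225.2 ohm

225.2 ohm


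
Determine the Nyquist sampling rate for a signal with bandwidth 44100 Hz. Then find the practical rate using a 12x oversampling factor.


By Nyquist theorem, fs_min = 2 * fmax.
fs_min = 2 * 44100 = 88200 Hz
Practical rate = 12 * fs_min = 12 * 88200 = 1058400 Hz

fs_min = 88200 Hz, fs_practical = 1058400 Hz


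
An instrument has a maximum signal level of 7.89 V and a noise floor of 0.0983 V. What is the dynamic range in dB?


Dynamic range = 20 * log10(Vmax / Vnoise).
DR = 20 * log10(7.89 / 0.0983)
DR = 20 * log10(80.26)
DR = 38.09 dB

38.09 dB


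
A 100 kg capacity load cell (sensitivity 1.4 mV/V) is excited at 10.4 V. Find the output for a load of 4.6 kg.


Vout = rated_output * Vex * (load / capacity).
Vout = 1.4 * 10.4 * (4.6 / 100)
Vout = 1.4 * 10.4 * 0.046
Vout = 0.67 mV

0.67 mV


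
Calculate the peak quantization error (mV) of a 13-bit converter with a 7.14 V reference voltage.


The maximum quantization error is +/- LSB/2.
LSB = Vref / 2^n = 7.14 / 8192 = 0.00087158 V
Max error = LSB / 2 = 0.00087158 / 2 = 0.00043579 V
Max error = 0.4358 mV

0.4358 mV


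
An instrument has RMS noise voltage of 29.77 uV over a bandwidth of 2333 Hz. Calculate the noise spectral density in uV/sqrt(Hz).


Noise spectral density = Vrms / sqrt(BW).
NSD = 29.77 / sqrt(2333)
NSD = 29.77 / 48.3011
NSD = 0.6163 uV/sqrt(Hz)

0.6163 uV/sqrt(Hz)


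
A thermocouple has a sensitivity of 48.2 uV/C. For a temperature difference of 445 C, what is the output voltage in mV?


The thermocouple output V = sensitivity * dT.
V = 48.2 uV/C * 445 C
V = 21449.0 uV
V = 21.449 mV

21.449 mV


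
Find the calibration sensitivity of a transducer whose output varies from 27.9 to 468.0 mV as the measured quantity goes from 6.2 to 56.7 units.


Sensitivity = (y2 - y1) / (x2 - x1).
S = (468.0 - 27.9) / (56.7 - 6.2)
S = 440.1 / 50.5
S = 8.7149 mV/unit

8.7149 mV/unit


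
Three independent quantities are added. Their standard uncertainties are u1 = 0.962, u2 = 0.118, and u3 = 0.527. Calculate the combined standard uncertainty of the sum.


For a sum of independent quantities, uc = sqrt(u1^2 + u2^2 + u3^2).
uc = sqrt(0.962^2 + 0.118^2 + 0.527^2)
uc = sqrt(0.925444 + 0.013924 + 0.277729)
uc = 1.1032

1.1032


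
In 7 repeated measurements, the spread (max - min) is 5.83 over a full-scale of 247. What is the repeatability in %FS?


Repeatability = (spread / full scale) * 100%.
R = (5.83 / 247) * 100
R = 2.36 %FS

2.36 %FS


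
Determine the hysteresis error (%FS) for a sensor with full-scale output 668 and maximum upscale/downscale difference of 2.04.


Hysteresis = (max difference / full scale) * 100%.
H = (2.04 / 668) * 100
H = 0.305 %FS

0.305 %FS


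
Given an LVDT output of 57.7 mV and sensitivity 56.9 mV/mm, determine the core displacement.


Displacement = Vout / sensitivity.
d = 57.7 / 56.9
d = 1.014 mm

1.014 mm


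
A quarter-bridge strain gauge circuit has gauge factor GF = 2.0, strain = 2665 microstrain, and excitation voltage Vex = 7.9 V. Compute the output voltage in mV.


Quarter bridge output: Vout = (GF * epsilon * Vex) / 4.
Vout = (2.0 * 2665e-6 * 7.9) / 4
Vout = 0.042107 / 4 V
Vout = 0.01052675 V = 10.5267 mV

10.5267 mV


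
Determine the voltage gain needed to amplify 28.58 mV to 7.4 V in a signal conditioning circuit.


Gain = Vout / Vin (converting to same units).
G = 7.4 V / 28.58 mV
G = 7400.0 mV / 28.58 mV
G = 258.92

258.92


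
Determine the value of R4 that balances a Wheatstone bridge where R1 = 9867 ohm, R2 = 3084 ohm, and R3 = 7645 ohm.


At balance: R1*R4 = R2*R3, so R4 = R2*R3/R1.
R4 = 3084 * 7645 / 9867
R4 = 23577180 / 9867
R4 = 2389.5 ohm

2389.5 ohm


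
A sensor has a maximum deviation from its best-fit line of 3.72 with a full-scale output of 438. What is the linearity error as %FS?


Linearity error = (max deviation / full scale) * 100%.
Linearity = (3.72 / 438) * 100
Linearity = 0.849 %FS

0.849 %FS


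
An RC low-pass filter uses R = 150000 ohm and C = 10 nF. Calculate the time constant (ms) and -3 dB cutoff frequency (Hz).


Time constant: tau = R * C.
tau = 150000 * 1.00e-08 = 0.0015 s
tau = 1.5 ms
Cutoff frequency: fc = 1 / (2*pi*R*C).
fc = 1 / (2*pi*0.0015) = 106.1 Hz

tau = 1.5 ms, fc = 106.1 Hz


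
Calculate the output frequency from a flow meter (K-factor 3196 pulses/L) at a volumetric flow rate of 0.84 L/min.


Frequency = K * Q / 60 (converting L/min to L/s).
f = 3196 * 0.84 / 60
f = 2684.64 / 60
f = 44.74 Hz

44.74 Hz


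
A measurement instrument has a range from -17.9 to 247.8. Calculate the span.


Span = upper range - lower range.
Span = 247.8 - (-17.9)
Span = 265.7

265.7


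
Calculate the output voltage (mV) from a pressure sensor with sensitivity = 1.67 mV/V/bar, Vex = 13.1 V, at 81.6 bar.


Output = sensitivity * Vex * P.
Vout = 1.67 * 13.1 * 81.6
Vout = 21.877 * 81.6
Vout = 1785.16 mV

1785.16 mV


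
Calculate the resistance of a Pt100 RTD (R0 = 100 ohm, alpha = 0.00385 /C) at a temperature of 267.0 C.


The RTD equation: Rt = R0 * (1 + alpha * T).
Rt = 100 * (1 + 0.00385 * 267.0)
Rt = 100 * (1 + 1.02795)
Rt = 100 * 2.02795
Rt = 202.795 ohm

202.795 ohm


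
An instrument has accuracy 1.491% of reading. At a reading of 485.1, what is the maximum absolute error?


Absolute error = (accuracy% / 100) * reading.
Error = (1.491 / 100) * 485.1
Error = 0.01491 * 485.1
Error = 7.2328

7.2328


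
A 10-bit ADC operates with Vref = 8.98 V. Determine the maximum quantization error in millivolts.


The maximum quantization error is +/- LSB/2.
LSB = Vref / 2^n = 8.98 / 1024 = 0.00876953 V
Max error = LSB / 2 = 0.00876953 / 2 = 0.00438477 V
Max error = 4.3848 mV

4.3848 mV


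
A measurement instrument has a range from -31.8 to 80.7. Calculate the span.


Span = upper range - lower range.
Span = 80.7 - (-31.8)
Span = 112.5

112.5


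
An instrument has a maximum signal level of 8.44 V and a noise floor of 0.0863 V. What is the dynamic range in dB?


Dynamic range = 20 * log10(Vmax / Vnoise).
DR = 20 * log10(8.44 / 0.0863)
DR = 20 * log10(97.8)
DR = 39.81 dB

39.81 dB


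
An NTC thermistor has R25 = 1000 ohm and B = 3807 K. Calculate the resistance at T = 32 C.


NTC thermistor equation: Rt = R25 * exp(B * (1/T - 1/T25)).
T in Kelvin: 305.15 K, T25 = 298.15 K
1/T - 1/T25 = 1/305.15 - 1/298.15 = -7.694e-05
B * (1/T - 1/T25) = 3807 * -7.694e-05 = -0.2929
Rt = 1000 * exp(-0.2929) = 746.1 ohm

746.1 ohm


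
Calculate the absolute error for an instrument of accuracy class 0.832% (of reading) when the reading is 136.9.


Absolute error = (accuracy% / 100) * reading.
Error = (0.832 / 100) * 136.9
Error = 0.00832 * 136.9
Error = 1.139

1.139


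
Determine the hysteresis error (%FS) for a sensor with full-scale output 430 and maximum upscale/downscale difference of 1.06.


Hysteresis = (max difference / full scale) * 100%.
H = (1.06 / 430) * 100
H = 0.247 %FS

0.247 %FS


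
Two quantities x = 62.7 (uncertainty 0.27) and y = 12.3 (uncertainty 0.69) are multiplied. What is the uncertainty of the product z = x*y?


For a product z = x*y, the relative uncertainty is:
uz/z = sqrt((ux/x)^2 + (uy/y)^2)
Relative uncertainties: ux/x = 0.27/62.7 = 0.004306
uy/y = 0.69/12.3 = 0.056098
z = 62.7 * 12.3 = 771.2
uz = 771.2 * sqrt(0.004306^2 + 0.056098^2) = 43.39

43.39


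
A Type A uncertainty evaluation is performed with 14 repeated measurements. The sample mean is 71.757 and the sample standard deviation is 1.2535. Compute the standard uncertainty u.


The standard uncertainty for Type A evaluation is u = s / sqrt(n).
u = 1.2535 / sqrt(14)
u = 1.2535 / 3.7417
u = 0.335

0.335


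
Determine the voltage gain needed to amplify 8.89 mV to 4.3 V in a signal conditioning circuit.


Gain = Vout / Vin (converting to same units).
G = 4.3 V / 8.89 mV
G = 4300.0 mV / 8.89 mV
G = 483.69

483.69


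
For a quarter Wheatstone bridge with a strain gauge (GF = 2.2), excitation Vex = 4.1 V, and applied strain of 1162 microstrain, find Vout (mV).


Quarter bridge output: Vout = (GF * epsilon * Vex) / 4.
Vout = (2.2 * 1162e-6 * 4.1) / 4
Vout = 0.01048124 / 4 V
Vout = 0.00262031 V = 2.6203 mV

2.6203 mV


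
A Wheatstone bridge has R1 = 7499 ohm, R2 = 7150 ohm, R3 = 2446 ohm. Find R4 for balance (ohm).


At balance: R1*R4 = R2*R3, so R4 = R2*R3/R1.
R4 = 7150 * 2446 / 7499
R4 = 17488900 / 7499
R4 = 2332.16 ohm

2332.16 ohm


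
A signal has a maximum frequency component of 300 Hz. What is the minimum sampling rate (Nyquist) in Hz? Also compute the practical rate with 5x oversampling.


By Nyquist theorem, fs_min = 2 * fmax.
fs_min = 2 * 300 = 600 Hz
Practical rate = 5 * fs_min = 5 * 600 = 3000 Hz

fs_min = 600 Hz, fs_practical = 3000 Hz


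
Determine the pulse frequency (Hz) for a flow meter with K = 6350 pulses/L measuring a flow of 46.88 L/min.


Frequency = K * Q / 60 (converting L/min to L/s).
f = 6350 * 46.88 / 60
f = 297688.0 / 60
f = 4961.47 Hz

4961.47 Hz


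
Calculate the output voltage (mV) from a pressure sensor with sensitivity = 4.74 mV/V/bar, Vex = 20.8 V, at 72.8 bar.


Output = sensitivity * Vex * P.
Vout = 4.74 * 20.8 * 72.8
Vout = 98.592 * 72.8
Vout = 7177.5 mV

7177.5 mV


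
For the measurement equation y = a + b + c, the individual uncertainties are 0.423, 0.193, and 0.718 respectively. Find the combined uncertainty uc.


For a sum of independent quantities, uc = sqrt(u1^2 + u2^2 + u3^2).
uc = sqrt(0.423^2 + 0.193^2 + 0.718^2)
uc = sqrt(0.178929 + 0.037249 + 0.515524)
uc = 0.8554

0.8554


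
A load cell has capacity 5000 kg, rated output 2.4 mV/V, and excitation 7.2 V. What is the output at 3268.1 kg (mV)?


Vout = rated_output * Vex * (load / capacity).
Vout = 2.4 * 7.2 * (3268.1 / 5000)
Vout = 2.4 * 7.2 * 0.65362
Vout = 11.295 mV

11.295 mV


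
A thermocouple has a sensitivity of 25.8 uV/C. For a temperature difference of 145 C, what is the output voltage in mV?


The thermocouple output V = sensitivity * dT.
V = 25.8 uV/C * 145 C
V = 3741.0 uV
V = 3.741 mV

3.741 mV


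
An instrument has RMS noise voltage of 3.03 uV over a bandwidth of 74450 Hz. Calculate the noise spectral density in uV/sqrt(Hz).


Noise spectral density = Vrms / sqrt(BW).
NSD = 3.03 / sqrt(74450)
NSD = 3.03 / 272.8553
NSD = 0.0111 uV/sqrt(Hz)

0.0111 uV/sqrt(Hz)


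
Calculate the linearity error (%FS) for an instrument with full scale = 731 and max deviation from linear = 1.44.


Linearity error = (max deviation / full scale) * 100%.
Linearity = (1.44 / 731) * 100
Linearity = 0.197 %FS

0.197 %FS


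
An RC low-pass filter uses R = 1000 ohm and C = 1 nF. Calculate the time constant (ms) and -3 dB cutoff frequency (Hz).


Time constant: tau = R * C.
tau = 1000 * 1.00e-09 = 1e-06 s
tau = 0.001 ms
Cutoff frequency: fc = 1 / (2*pi*R*C).
fc = 1 / (2*pi*1e-06) = 159154.94 Hz

tau = 0.001 ms, fc = 159154.94 Hz


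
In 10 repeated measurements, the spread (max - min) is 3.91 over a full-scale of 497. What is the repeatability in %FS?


Repeatability = (spread / full scale) * 100%.
R = (3.91 / 497) * 100
R = 0.787 %FS

0.787 %FS


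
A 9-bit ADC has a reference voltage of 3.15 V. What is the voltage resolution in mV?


The resolution (LSB) of an ADC is Vref / 2^n.
LSB = 3.15 / 2^9
LSB = 3.15 / 512
LSB = 0.00615234 V = 6.15234375 mV

6.15234375 mV


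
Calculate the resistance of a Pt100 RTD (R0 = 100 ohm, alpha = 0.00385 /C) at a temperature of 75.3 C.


The RTD equation: Rt = R0 * (1 + alpha * T).
Rt = 100 * (1 + 0.00385 * 75.3)
Rt = 100 * (1 + 0.289905)
Rt = 100 * 1.289905
Rt = 128.99 ohm

128.99 ohm


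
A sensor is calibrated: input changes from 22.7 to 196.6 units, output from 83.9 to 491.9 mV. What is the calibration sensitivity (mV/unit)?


Sensitivity = (y2 - y1) / (x2 - x1).
S = (491.9 - 83.9) / (196.6 - 22.7)
S = 408.0 / 173.9
S = 2.3462 mV/unit

2.3462 mV/unit


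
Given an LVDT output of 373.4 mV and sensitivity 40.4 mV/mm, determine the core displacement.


Displacement = Vout / sensitivity.
d = 373.4 / 40.4
d = 9.243 mm

9.243 mm


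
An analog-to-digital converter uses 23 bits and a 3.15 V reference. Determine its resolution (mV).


The resolution (LSB) of an ADC is Vref / 2^n.
LSB = 3.15 / 2^23
LSB = 3.15 / 8388608
LSB = 3.8e-07 V = 0.00037551 mV

0.00037551 mV


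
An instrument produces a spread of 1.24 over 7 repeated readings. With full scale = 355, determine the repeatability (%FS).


Repeatability = (spread / full scale) * 100%.
R = (1.24 / 355) * 100
R = 0.349 %FS

0.349 %FS


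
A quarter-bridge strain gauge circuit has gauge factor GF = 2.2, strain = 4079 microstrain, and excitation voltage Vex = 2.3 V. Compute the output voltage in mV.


Quarter bridge output: Vout = (GF * epsilon * Vex) / 4.
Vout = (2.2 * 4079e-6 * 2.3) / 4
Vout = 0.02063974 / 4 V
Vout = 0.00515994 V = 5.1599 mV

5.1599 mV


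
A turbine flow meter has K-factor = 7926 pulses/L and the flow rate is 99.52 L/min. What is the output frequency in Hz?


Frequency = K * Q / 60 (converting L/min to L/s).
f = 7926 * 99.52 / 60
f = 788795.52 / 60
f = 13146.59 Hz

13146.59 Hz


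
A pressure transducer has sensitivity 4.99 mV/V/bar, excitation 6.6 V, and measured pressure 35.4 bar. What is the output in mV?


Output = sensitivity * Vex * P.
Vout = 4.99 * 6.6 * 35.4
Vout = 32.934 * 35.4
Vout = 1165.86 mV

1165.86 mV


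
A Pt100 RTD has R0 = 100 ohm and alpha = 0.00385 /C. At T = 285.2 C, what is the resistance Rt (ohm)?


The RTD equation: Rt = R0 * (1 + alpha * T).
Rt = 100 * (1 + 0.00385 * 285.2)
Rt = 100 * (1 + 1.09802)
Rt = 100 * 2.09802
Rt = 209.802 ohm

209.802 ohm


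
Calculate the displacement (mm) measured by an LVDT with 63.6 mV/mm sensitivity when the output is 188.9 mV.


Displacement = Vout / sensitivity.
d = 188.9 / 63.6
d = 2.97 mm

2.97 mm


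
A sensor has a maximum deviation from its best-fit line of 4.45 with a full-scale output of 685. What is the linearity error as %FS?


Linearity error = (max deviation / full scale) * 100%.
Linearity = (4.45 / 685) * 100
Linearity = 0.65 %FS

0.65 %FS


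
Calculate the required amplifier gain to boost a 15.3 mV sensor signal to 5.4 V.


Gain = Vout / Vin (converting to same units).
G = 5.4 V / 15.3 mV
G = 5400.0 mV / 15.3 mV
G = 352.94

352.94


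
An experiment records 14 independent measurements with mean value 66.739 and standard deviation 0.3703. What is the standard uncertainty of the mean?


The standard uncertainty for Type A evaluation is u = s / sqrt(n).
u = 0.3703 / sqrt(14)
u = 0.3703 / 3.7417
u = 0.099

0.099


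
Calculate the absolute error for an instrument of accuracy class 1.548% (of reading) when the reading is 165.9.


Absolute error = (accuracy% / 100) * reading.
Error = (1.548 / 100) * 165.9
Error = 0.01548 * 165.9
Error = 2.5681

2.5681


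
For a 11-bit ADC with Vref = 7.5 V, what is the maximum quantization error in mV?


The maximum quantization error is +/- LSB/2.
LSB = Vref / 2^n = 7.5 / 2048 = 0.00366211 V
Max error = LSB / 2 = 0.00366211 / 2 = 0.00183105 V
Max error = 1.8311 mV

1.8311 mV


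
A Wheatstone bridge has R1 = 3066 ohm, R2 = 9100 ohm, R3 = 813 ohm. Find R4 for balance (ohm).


At balance: R1*R4 = R2*R3, so R4 = R2*R3/R1.
R4 = 9100 * 813 / 3066
R4 = 7398300 / 3066
R4 = 2413.01 ohm

2413.01 ohm


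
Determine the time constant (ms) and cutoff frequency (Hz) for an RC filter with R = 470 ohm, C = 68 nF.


Time constant: tau = R * C.
tau = 470 * 6.80e-08 = 3.196e-05 s
tau = 0.032 ms
Cutoff frequency: fc = 1 / (2*pi*R*C).
fc = 1 / (2*pi*3.196e-05) = 4979.82 Hz

tau = 0.032 ms, fc = 4979.82 Hz


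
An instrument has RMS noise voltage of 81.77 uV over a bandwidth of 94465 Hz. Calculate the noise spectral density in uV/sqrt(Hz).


Noise spectral density = Vrms / sqrt(BW).
NSD = 81.77 / sqrt(94465)
NSD = 81.77 / 307.3516
NSD = 0.266 uV/sqrt(Hz)

0.266 uV/sqrt(Hz)


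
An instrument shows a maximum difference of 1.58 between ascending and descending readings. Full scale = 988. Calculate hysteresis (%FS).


Hysteresis = (max difference / full scale) * 100%.
H = (1.58 / 988) * 100
H = 0.16 %FS

0.16 %FS


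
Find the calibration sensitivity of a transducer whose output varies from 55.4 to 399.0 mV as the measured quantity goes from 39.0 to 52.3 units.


Sensitivity = (y2 - y1) / (x2 - x1).
S = (399.0 - 55.4) / (52.3 - 39.0)
S = 343.6 / 13.3
S = 25.8346 mV/unit

25.8346 mV/unit


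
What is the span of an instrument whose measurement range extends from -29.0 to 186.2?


Span = upper range - lower range.
Span = 186.2 - (-29.0)
Span = 215.2

215.2


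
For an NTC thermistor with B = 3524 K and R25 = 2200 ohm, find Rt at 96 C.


NTC thermistor equation: Rt = R25 * exp(B * (1/T - 1/T25)).
T in Kelvin: 369.15 K, T25 = 298.15 K
1/T - 1/T25 = 1/369.15 - 1/298.15 = -0.00064509
B * (1/T - 1/T25) = 3524 * -0.00064509 = -2.2733
Rt = 2200 * exp(-2.2733) = 226.5 ohm

226.5 ohm


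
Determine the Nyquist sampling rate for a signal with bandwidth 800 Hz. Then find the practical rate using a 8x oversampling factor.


By Nyquist theorem, fs_min = 2 * fmax.
fs_min = 2 * 800 = 1600 Hz
Practical rate = 8 * fs_min = 8 * 1600 = 12800 Hz

fs_min = 1600 Hz, fs_practical = 12800 Hz


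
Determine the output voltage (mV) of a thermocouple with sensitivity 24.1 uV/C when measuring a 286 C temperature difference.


The thermocouple output V = sensitivity * dT.
V = 24.1 uV/C * 286 C
V = 6892.6 uV
V = 6.893 mV

6.893 mV


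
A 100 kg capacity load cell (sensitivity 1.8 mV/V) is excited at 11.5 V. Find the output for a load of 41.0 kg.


Vout = rated_output * Vex * (load / capacity).
Vout = 1.8 * 11.5 * (41.0 / 100)
Vout = 1.8 * 11.5 * 0.41
Vout = 8.487 mV

8.487 mV


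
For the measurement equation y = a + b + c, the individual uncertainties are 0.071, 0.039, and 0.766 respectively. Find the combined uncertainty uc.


For a sum of independent quantities, uc = sqrt(u1^2 + u2^2 + u3^2).
uc = sqrt(0.071^2 + 0.039^2 + 0.766^2)
uc = sqrt(0.005041 + 0.001521 + 0.586756)
uc = 0.7703

0.7703


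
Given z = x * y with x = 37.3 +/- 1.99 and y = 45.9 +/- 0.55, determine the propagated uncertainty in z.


For a product z = x*y, the relative uncertainty is:
uz/z = sqrt((ux/x)^2 + (uy/y)^2)
Relative uncertainties: ux/x = 1.99/37.3 = 0.053351
uy/y = 0.55/45.9 = 0.011983
z = 37.3 * 45.9 = 1712.1
uz = 1712.1 * sqrt(0.053351^2 + 0.011983^2) = 93.616

93.616


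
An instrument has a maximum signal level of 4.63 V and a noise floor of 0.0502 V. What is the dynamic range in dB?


Dynamic range = 20 * log10(Vmax / Vnoise).
DR = 20 * log10(4.63 / 0.0502)
DR = 20 * log10(92.23)
DR = 39.3 dB

39.3 dB


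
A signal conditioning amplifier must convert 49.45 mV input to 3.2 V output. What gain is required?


Gain = Vout / Vin (converting to same units).
G = 3.2 V / 49.45 mV
G = 3200.0 mV / 49.45 mV
G = 64.71

64.71


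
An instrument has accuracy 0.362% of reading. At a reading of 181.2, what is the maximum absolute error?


Absolute error = (accuracy% / 100) * reading.
Error = (0.362 / 100) * 181.2
Error = 0.00362 * 181.2
Error = 0.6559

0.6559


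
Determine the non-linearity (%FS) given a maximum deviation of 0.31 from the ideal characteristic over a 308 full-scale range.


Linearity error = (max deviation / full scale) * 100%.
Linearity = (0.31 / 308) * 100
Linearity = 0.101 %FS

0.101 %FS


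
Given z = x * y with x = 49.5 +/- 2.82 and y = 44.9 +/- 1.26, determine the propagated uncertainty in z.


For a product z = x*y, the relative uncertainty is:
uz/z = sqrt((ux/x)^2 + (uy/y)^2)
Relative uncertainties: ux/x = 2.82/49.5 = 0.05697
uy/y = 1.26/44.9 = 0.028062
z = 49.5 * 44.9 = 2222.5
uz = 2222.5 * sqrt(0.05697^2 + 0.028062^2) = 141.146

141.146


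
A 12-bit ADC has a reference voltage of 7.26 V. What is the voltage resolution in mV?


The resolution (LSB) of an ADC is Vref / 2^n.
LSB = 7.26 / 2^12
LSB = 7.26 / 4096
LSB = 0.00177246 V = 1.77246094 mV

1.77246094 mV


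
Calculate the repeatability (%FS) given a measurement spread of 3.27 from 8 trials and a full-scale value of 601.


Repeatability = (spread / full scale) * 100%.
R = (3.27 / 601) * 100
R = 0.544 %FS

0.544 %FS


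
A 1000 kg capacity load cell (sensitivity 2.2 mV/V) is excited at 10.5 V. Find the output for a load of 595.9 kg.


Vout = rated_output * Vex * (load / capacity).
Vout = 2.2 * 10.5 * (595.9 / 1000)
Vout = 2.2 * 10.5 * 0.5959
Vout = 13.765 mV

13.765 mV


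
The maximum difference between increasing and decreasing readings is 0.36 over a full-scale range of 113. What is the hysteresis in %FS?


Hysteresis = (max difference / full scale) * 100%.
H = (0.36 / 113) * 100
H = 0.319 %FS

0.319 %FS


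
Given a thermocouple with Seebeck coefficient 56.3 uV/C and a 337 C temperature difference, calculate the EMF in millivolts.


The thermocouple output V = sensitivity * dT.
V = 56.3 uV/C * 337 C
V = 18973.1 uV
V = 18.973 mV

18.973 mV


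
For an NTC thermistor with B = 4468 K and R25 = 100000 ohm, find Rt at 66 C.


NTC thermistor equation: Rt = R25 * exp(B * (1/T - 1/T25)).
T in Kelvin: 339.15 K, T25 = 298.15 K
1/T - 1/T25 = 1/339.15 - 1/298.15 = -0.00040547
B * (1/T - 1/T25) = 4468 * -0.00040547 = -1.8116
Rt = 100000 * exp(-1.8116) = 16338.7 ohm

16338.7 ohm


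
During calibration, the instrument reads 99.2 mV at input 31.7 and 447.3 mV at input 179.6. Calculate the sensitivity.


Sensitivity = (y2 - y1) / (x2 - x1).
S = (447.3 - 99.2) / (179.6 - 31.7)
S = 348.1 / 147.9
S = 2.3536 mV/unit

2.3536 mV/unit


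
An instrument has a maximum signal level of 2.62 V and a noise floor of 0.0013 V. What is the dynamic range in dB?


Dynamic range = 20 * log10(Vmax / Vnoise).
DR = 20 * log10(2.62 / 0.0013)
DR = 20 * log10(2015.38)
DR = 66.09 dB

66.09 dB


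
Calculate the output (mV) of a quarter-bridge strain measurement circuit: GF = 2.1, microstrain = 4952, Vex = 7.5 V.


Quarter bridge output: Vout = (GF * epsilon * Vex) / 4.
Vout = (2.1 * 4952e-6 * 7.5) / 4
Vout = 0.077994 / 4 V
Vout = 0.0194985 V = 19.4985 mV

19.4985 mV


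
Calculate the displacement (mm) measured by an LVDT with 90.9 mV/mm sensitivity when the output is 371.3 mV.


Displacement = Vout / sensitivity.
d = 371.3 / 90.9
d = 4.085 mm

4.085 mm


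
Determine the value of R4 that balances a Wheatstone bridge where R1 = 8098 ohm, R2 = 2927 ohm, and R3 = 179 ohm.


At balance: R1*R4 = R2*R3, so R4 = R2*R3/R1.
R4 = 2927 * 179 / 8098
R4 = 523933 / 8098
R4 = 64.7 ohm

64.7 ohm


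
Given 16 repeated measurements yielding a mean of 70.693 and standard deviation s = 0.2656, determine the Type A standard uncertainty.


The standard uncertainty for Type A evaluation is u = s / sqrt(n).
u = 0.2656 / sqrt(16)
u = 0.2656 / 4.0
u = 0.0664

0.0664


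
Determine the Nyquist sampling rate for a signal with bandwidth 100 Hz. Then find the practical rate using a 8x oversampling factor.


By Nyquist theorem, fs_min = 2 * fmax.
fs_min = 2 * 100 = 200 Hz
Practical rate = 8 * fs_min = 8 * 200 = 1600 Hz

fs_min = 200 Hz, fs_practical = 1600 Hz


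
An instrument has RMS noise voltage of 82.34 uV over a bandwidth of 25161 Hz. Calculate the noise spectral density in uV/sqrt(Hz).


Noise spectral density = Vrms / sqrt(BW).
NSD = 82.34 / sqrt(25161)
NSD = 82.34 / 158.6222
NSD = 0.5191 uV/sqrt(Hz)

0.5191 uV/sqrt(Hz)


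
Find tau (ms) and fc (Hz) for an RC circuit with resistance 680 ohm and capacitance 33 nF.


Time constant: tau = R * C.
tau = 680 * 3.30e-08 = 2.244e-05 s
tau = 0.0224 ms
Cutoff frequency: fc = 1 / (2*pi*R*C).
fc = 1 / (2*pi*2.244e-05) = 7092.47 Hz

tau = 0.0224 ms, fc = 7092.47 Hz


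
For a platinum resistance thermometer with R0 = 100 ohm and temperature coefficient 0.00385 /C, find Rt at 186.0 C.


The RTD equation: Rt = R0 * (1 + alpha * T).
Rt = 100 * (1 + 0.00385 * 186.0)
Rt = 100 * (1 + 0.7161)
Rt = 100 * 1.7161
Rt = 171.61 ohm

171.61 ohm


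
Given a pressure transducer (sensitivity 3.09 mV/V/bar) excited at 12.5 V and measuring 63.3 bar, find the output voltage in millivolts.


Output = sensitivity * Vex * P.
Vout = 3.09 * 12.5 * 63.3
Vout = 38.625 * 63.3
Vout = 2444.96 mV

2444.96 mV


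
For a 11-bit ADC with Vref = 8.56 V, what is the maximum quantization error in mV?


The maximum quantization error is +/- LSB/2.
LSB = Vref / 2^n = 8.56 / 2048 = 0.00417969 V
Max error = LSB / 2 = 0.00417969 / 2 = 0.00208984 V
Max error = 2.0898 mV

2.0898 mV


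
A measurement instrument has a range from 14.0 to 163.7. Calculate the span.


Span = upper range - lower range.
Span = 163.7 - (14.0)
Span = 149.7

149.7


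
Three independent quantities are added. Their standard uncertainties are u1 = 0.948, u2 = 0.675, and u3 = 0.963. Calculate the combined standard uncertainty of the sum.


For a sum of independent quantities, uc = sqrt(u1^2 + u2^2 + u3^2).
uc = sqrt(0.948^2 + 0.675^2 + 0.963^2)
uc = sqrt(0.898704 + 0.455625 + 0.927369)
uc = 1.5105

1.5105


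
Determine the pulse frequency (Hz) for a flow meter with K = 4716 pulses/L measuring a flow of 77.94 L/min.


Frequency = K * Q / 60 (converting L/min to L/s).
f = 4716 * 77.94 / 60
f = 367565.04 / 60
f = 6126.08 Hz

6126.08 Hz


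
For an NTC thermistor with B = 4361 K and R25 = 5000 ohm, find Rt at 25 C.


NTC thermistor equation: Rt = R25 * exp(B * (1/T - 1/T25)).
T in Kelvin: 298.15 K, T25 = 298.15 K
1/T - 1/T25 = 1/298.15 - 1/298.15 = 0.0
B * (1/T - 1/T25) = 4361 * 0.0 = 0.0
Rt = 5000 * exp(0.0) = 5000.0 ohm

5000.0 ohm


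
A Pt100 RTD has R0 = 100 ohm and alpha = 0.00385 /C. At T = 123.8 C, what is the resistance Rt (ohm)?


The RTD equation: Rt = R0 * (1 + alpha * T).
Rt = 100 * (1 + 0.00385 * 123.8)
Rt = 100 * (1 + 0.47663)
Rt = 100 * 1.47663
Rt = 147.663 ohm

147.663 ohm


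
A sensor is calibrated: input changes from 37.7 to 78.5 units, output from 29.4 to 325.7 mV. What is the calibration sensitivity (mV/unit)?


Sensitivity = (y2 - y1) / (x2 - x1).
S = (325.7 - 29.4) / (78.5 - 37.7)
S = 296.3 / 40.8
S = 7.2623 mV/unit

7.2623 mV/unit
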